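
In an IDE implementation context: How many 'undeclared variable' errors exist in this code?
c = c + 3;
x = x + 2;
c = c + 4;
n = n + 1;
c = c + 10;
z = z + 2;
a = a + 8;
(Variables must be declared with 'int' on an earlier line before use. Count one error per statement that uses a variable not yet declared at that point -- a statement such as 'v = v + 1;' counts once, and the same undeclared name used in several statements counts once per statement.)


Scanning code line by line:
  Line 1: use 'c' -> ERROR (undeclared)
  Line 2: use 'x' -> ERROR (undeclared)
  Line 3: use 'c' -> ERROR (undeclared)
  Line 4: use 'n' -> ERROR (undeclared)
  Line 5: use 'c' -> ERROR (undeclared)
  Line 6: use 'z' -> ERROR (undeclared)
  Line 7: use 'a' -> ERROR (undeclared)
Total undeclared variable errors: 7

7


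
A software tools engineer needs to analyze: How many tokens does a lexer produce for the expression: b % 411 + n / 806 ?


Scanning 'b % 411 + n / 806'
Token 1: 'b' -> identifier
Token 2: '%' -> operator
Token 3: '411' -> integer_literal
Token 4: '+' -> operator
Token 5: 'n' -> identifier
Token 6: '/' -> operator
Token 7: '806' -> integer_literal
Total tokens: 7

7


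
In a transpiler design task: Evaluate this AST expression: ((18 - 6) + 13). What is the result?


Expression: ((18 - 6) + 13)
Evaluating step by step:
  18 - 6 = 12
  12 + 13 = 25
Result: 25

25


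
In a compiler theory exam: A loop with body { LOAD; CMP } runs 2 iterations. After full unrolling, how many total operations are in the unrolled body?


Loop body operations: LOAD, CMP (2 ops per iteration)
Unrolling 2 iterations:
  Iteration 1: LOAD, CMP (2 ops)
  Iteration 2: LOAD, CMP (2 ops)
Total: 2 iterations * 2 ops/iter = 4 operations

4


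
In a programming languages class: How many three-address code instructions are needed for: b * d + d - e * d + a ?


Expression: b * d + d - e * d + a
Generating three-address code (respecting * over +/- precedence):
  Instruction 1: t1 = b * d
  Instruction 2: t2 = e * d
  Instruction 3: t3 = t1 + d
  Instruction 4: t4 = t3 - t2
  Instruction 5: t5 = t4 + a
Total instructions: 5

5


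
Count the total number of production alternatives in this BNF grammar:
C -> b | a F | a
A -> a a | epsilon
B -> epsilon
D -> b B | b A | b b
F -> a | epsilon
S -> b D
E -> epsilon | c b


Counting alternatives per rule:
  C: 3 alternative(s)
  A: 2 alternative(s)
  B: 1 alternative(s)
  D: 3 alternative(s)
  F: 2 alternative(s)
  S: 1 alternative(s)
  E: 2 alternative(s)
Sum: 3 + 2 + 1 + 3 + 2 + 1 + 2 = 14

14


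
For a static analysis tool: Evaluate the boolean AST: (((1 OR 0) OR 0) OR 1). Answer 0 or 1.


Step 1: Evaluate inner node
  1 OR 0 = 1
Step 2: Evaluate next node
  1 OR 0 = 1
Step 3: Evaluate root node
  1 OR 1 = 1

1


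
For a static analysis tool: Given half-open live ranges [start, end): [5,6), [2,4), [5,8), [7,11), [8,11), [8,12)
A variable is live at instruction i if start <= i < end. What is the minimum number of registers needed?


Live ranges:
  Var0: [5, 6)
  Var1: [2, 4)
  Var2: [5, 8)
  Var3: [7, 11)
  Var4: [8, 11)
  Var5: [8, 12)
Sweep-line events (position, delta, active):
  pos=2 start -> active=1
  pos=4 end -> active=0
  pos=5 start -> active=1
  pos=5 start -> active=2
  pos=6 end -> active=1
  pos=7 start -> active=2
  pos=8 end -> active=1
  pos=8 start -> active=2
  pos=8 start -> active=3
  pos=11 end -> active=2
  pos=11 end -> active=1
  pos=12 end -> active=0
Maximum simultaneous active: 3
Minimum registers needed: 3

3


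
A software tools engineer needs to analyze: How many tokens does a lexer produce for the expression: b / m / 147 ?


Scanning 'b / m / 147'
Token 1: 'b' -> identifier
Token 2: '/' -> operator
Token 3: 'm' -> identifier
Token 4: '/' -> operator
Token 5: '147' -> integer_literal
Total tokens: 5

5


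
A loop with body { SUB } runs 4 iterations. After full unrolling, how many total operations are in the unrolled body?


Loop body operations: SUB (1 op per iteration)
Unrolling 4 iterations:
  Iteration 1: SUB (1 ops)
  Iteration 2: SUB (1 ops)
  Iteration 3: SUB (1 ops)
  Iteration 4: SUB (1 ops)
Total: 4 iterations * 1 ops/iter = 4 operations

4


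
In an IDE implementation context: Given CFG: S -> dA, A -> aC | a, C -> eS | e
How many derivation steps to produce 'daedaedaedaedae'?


Grammar: S -> dA, A -> aC | a, C -> eS | e
Deriving 'daedaedaedaedae':
Step 1: S -> dA => dA
Step 2: A -> aC => daC
Step 3: C -> eS => daeS
Step 4: S -> dA => daedA
Step 5: A -> aC => daedaC
Step 6: C -> eS => daedaeS
Step 7: S -> dA => daedaedA
Step 8: A -> aC => daedaedaC
Step 9: C -> eS => daedaedaeS
Step 10: S -> dA => daedaedaedA
Step 11: A -> aC => daedaedaedaC
Step 12: C -> eS => daedaedaedaeS
Step 13: S -> dA => daedaedaedaedA
Step 14: A -> aC => daedaedaedaedaC
Step 15: C -> e => daedaedaedaedae
Total derivation steps: 15

15


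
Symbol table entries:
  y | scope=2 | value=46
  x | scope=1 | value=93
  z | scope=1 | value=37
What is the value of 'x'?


Searching symbol table for 'x':
  y | scope=2 | value=46
  x | scope=1 | value=93 <- MATCH
  z | scope=1 | value=37
Found 'x' at scope 1 with value 93

93


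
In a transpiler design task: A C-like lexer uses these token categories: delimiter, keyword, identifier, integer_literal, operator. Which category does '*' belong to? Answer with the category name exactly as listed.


Token: '*'
Checking categories:
  identifier: no
  integer_literal: no
  operator: YES
  keyword: no
  delimiter: no
Category: operator

operator


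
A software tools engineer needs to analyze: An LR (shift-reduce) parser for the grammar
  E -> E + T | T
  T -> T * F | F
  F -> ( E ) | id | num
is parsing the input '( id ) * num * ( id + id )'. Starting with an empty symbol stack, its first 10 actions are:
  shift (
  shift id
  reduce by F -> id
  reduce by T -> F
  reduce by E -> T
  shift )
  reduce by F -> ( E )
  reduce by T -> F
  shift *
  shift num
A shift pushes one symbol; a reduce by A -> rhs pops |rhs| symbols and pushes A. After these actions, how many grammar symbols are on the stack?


Tracking the symbol stack through each action:
  Action 1: shift '(' : push -> stack = [(] (size 1)
  Action 2: shift 'id' : push -> stack = [(, id] (size 2)
  Action 3: reduce by F -> id : pop 1, push F -> stack = [(, F] (size 2)
  Action 4: reduce by T -> F : pop 1, push T -> stack = [(, T] (size 2)
  Action 5: reduce by E -> T : pop 1, push E -> stack = [(, E] (size 2)
  Action 6: shift ')' : push -> stack = [(, E, )] (size 3)
  Action 7: reduce by F -> ( E ) : pop 3, push F -> stack = [F] (size 1)
  Action 8: reduce by T -> F : pop 1, push T -> stack = [T] (size 1)
  Action 9: shift '*' : push -> stack = [T, *] (size 2)
  Action 10: shift 'num' : push -> stack = [T, *, num] (size 3)
Final stack size: 3

3


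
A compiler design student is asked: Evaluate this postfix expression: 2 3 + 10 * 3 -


Processing tokens left to right:
Push 2, Push 3
Pop 2 and 3, compute 2 + 3 = 5, push 5
Push 10
Pop 5 and 10, compute 5 * 10 = 50, push 50
Push 3
Pop 50 and 3, compute 50 - 3 = 47, push 47
Stack result: 47

47


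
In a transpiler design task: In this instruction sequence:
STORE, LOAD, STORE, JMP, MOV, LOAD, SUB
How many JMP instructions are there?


Scanning instruction sequence for JMP:
  Position 1: STORE
  Position 2: LOAD
  Position 3: STORE
  Position 4: JMP <- MATCH
  Position 5: MOV
  Position 6: LOAD
  Position 7: SUB
Matches at positions: [4]
Total JMP count: 1

1


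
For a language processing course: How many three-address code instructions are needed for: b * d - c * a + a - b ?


Expression: b * d - c * a + a - b
Generating three-address code (respecting * over +/- precedence):
  Instruction 1: t1 = b * d
  Instruction 2: t2 = c * a
  Instruction 3: t3 = t1 - t2
  Instruction 4: t4 = t3 + a
  Instruction 5: t5 = t4 - b
Total instructions: 5

5


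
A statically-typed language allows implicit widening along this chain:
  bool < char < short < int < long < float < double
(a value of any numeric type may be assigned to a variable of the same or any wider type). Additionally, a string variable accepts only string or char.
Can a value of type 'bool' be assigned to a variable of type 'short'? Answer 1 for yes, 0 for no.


Target variable type: short
Source value type: bool
Numeric ranks: bool=0, short=2
Widening allowed iff rank(source) <= rank(target): 0 <= 2? Yes
Result: 1

1


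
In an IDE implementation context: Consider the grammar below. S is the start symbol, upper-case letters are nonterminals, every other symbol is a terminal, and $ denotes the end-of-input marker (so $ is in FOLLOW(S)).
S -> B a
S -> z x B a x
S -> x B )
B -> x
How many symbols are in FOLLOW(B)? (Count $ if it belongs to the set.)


S is the start symbol and does not occur in any rule body, so FOLLOW(S) = {$}.
Examining every occurrence of B in a rule body:
  S -> B a : B is followed by terminal 'a' -> add 'a'
  S -> z x B a x : B is followed by terminal 'a' -> add 'a' (already in the set)
  S -> x B ) : B is followed by terminal ')' -> add ')'
  B -> x : B does not occur in the body -> contributes nothing
FOLLOW(B) = {), a}
Count: 2

2


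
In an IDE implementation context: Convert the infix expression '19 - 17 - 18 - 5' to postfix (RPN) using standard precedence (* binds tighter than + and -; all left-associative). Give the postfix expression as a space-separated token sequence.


Applying the shunting-yard algorithm:
  Operand 19 -> output
  Push '-' onto operator stack -> op-stack: [-]
  Operand 17 -> output
  See '-' (prec 1); top '-' (prec 1) >= it -> pop '-' to output
  Push '-' onto operator stack -> op-stack: [-]
  Operand 18 -> output
  See '-' (prec 1); top '-' (prec 1) >= it -> pop '-' to output
  Push '-' onto operator stack -> op-stack: [-]
  Operand 5 -> output
  End of input: pop '-' to output
Postfix result: 19 17 - 18 - 5 -

19 17 - 18 - 5 -


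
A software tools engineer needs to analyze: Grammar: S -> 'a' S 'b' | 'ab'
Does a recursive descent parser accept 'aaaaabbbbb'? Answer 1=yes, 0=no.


Grammar accepts strings of the form a^n b^n (n >= 1)
Word: 'aaaaabbbbb'
Counting: 5 a's and 5 b's
Check: 5 == 5? Yes
Derivation (S -> aSb applied 4 time(s), then S -> ab): S => aSb => aaSbb => aaaSbbb => aaaaSbbbb => aaaaabbbbb
Accepted

1


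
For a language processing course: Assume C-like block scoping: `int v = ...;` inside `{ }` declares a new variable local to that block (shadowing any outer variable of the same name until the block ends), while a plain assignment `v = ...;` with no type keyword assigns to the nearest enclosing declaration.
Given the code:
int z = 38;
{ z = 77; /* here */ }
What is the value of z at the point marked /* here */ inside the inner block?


Analyzing scoping rules:
Outer scope: declares z = 38
Inner block: 'z = 77;' has no type keyword, so it is an assignment to the outer z (no shadowing)
Inside the block, after the assignment -> 77
Result: 77

77


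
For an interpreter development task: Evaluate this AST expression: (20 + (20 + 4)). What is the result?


Expression: (20 + (20 + 4))
Evaluating step by step:
  20 + 4 = 24
  20 + 24 = 44
Result: 44

44


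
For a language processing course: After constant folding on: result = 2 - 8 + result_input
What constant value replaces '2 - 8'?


Identifying constant sub-expression:
  Original: result = 2 - 8 + result_input
  2 and 8 are both compile-time constants
  Evaluating: 2 - 8 = -6
  After folding: result = -6 + result_input

-6


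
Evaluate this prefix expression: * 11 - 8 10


Parsing prefix expression: * 11 - 8 10
Step 1: Innermost operation '- 8 10'
  8 - 10 = -2
Step 2: Outer operation '* 11 [-2]'
  11 * -2 = -22

-22


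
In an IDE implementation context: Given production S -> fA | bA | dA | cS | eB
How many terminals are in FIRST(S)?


Production: S -> fA | bA | dA | cS | eB
Examining each alternative for leading terminals:
  S -> fA : first terminal = 'f'
  S -> bA : first terminal = 'b'
  S -> dA : first terminal = 'd'
  S -> cS : first terminal = 'c'
  S -> eB : first terminal = 'e'
FIRST(S) = {b, c, d, e, f}
Count: 5

5


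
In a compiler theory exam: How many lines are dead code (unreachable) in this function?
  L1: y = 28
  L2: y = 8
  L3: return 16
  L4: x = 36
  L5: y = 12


Analyzing control flow:
  L1: reachable (before return)
  L2: reachable (before return)
  L3: reachable (return statement)
  L4: DEAD (after return at L3)
  L5: DEAD (after return at L3)
Return at L3, total lines = 5
Dead lines: L4 through L5
Count: 2

2


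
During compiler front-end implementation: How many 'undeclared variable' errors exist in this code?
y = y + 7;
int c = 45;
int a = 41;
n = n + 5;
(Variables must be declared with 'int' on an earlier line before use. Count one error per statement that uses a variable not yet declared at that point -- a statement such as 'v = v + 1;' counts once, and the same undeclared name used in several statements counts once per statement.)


Scanning code line by line:
  Line 1: use 'y' -> ERROR (undeclared)
  Line 2: declare 'c' -> declared = ['c']
  Line 3: declare 'a' -> declared = ['a', 'c']
  Line 4: use 'n' -> ERROR (undeclared)
Total undeclared variable errors: 2

2


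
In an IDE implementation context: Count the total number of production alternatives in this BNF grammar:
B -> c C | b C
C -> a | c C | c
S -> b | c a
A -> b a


Counting alternatives per rule:
  B: 2 alternative(s)
  C: 3 alternative(s)
  S: 2 alternative(s)
  A: 1 alternative(s)
Sum: 2 + 3 + 2 + 1 = 8

8


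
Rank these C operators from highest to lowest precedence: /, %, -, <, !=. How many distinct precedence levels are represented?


Looking up precedence for each operator:
  / -> precedence 6
  % -> precedence 6
  - -> precedence 5
  < -> precedence 4
  != -> precedence 3
Sorted highest to lowest: /, %, -, <, !=
Distinct precedence values: [6, 5, 4, 3]
Number of distinct levels: 4

4


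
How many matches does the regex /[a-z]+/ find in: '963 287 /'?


Pattern: /[a-z]+/ (identifiers)
Input: '963 287 /'
Scanning for matches:
Total matches: 0

0


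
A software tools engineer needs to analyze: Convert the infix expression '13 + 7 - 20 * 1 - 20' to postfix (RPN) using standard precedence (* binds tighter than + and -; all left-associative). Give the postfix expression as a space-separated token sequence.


Applying the shunting-yard algorithm:
  Operand 13 -> output
  Push '+' onto operator stack -> op-stack: [+]
  Operand 7 -> output
  See '-' (prec 1); top '+' (prec 1) >= it -> pop '+' to output
  Push '-' onto operator stack -> op-stack: [-]
  Operand 20 -> output
  Push '*' onto operator stack -> op-stack: [-, *]
  Operand 1 -> output
  See '-' (prec 1); top '*' (prec 2) >= it -> pop '*' to output
  See '-' (prec 1); top '-' (prec 1) >= it -> pop '-' to output
  Push '-' onto operator stack -> op-stack: [-]
  Operand 20 -> output
  End of input: pop '-' to output
Postfix result: 13 7 + 20 1 * - 20 -

13 7 + 20 1 * - 20 -


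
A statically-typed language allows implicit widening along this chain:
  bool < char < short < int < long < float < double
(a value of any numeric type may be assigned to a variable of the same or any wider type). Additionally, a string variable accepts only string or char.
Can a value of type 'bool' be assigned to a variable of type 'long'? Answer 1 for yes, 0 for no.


Target variable type: long
Source value type: bool
Numeric ranks: bool=0, long=4
Widening allowed iff rank(source) <= rank(target): 0 <= 4? Yes
Result: 1

1


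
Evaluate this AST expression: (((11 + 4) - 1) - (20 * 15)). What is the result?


Expression: (((11 + 4) - 1) - (20 * 15))
Evaluating step by step:
  11 + 4 = 15
  15 - 1 = 14
  20 * 15 = 300
  14 - 300 = -286
Result: -286

-286


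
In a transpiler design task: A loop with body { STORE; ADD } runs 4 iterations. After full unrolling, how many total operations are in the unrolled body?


Loop body operations: STORE, ADD (2 ops per iteration)
Unrolling 4 iterations:
  Iteration 1: STORE, ADD (2 ops)
  Iteration 2: STORE, ADD (2 ops)
  Iteration 3: STORE, ADD (2 ops)
  Iteration 4: STORE, ADD (2 ops)
Total: 4 iterations * 2 ops/iter = 8 operations

8


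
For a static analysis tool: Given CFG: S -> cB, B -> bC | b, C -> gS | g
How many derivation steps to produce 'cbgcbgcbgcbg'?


Grammar: S -> cB, B -> bC | b, C -> gS | g
Deriving 'cbgcbgcbgcbg':
Step 1: S -> cB => cB
Step 2: B -> bC => cbC
Step 3: C -> gS => cbgS
Step 4: S -> cB => cbgcB
Step 5: B -> bC => cbgcbC
Step 6: C -> gS => cbgcbgS
Step 7: S -> cB => cbgcbgcB
Step 8: B -> bC => cbgcbgcbC
Step 9: C -> gS => cbgcbgcbgS
Step 10: S -> cB => cbgcbgcbgcB
Step 11: B -> bC => cbgcbgcbgcbC
Step 12: C -> g => cbgcbgcbgcbg
Total derivation steps: 12

12


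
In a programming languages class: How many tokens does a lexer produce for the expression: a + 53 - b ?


Scanning 'a + 53 - b'
Token 1: 'a' -> identifier
Token 2: '+' -> operator
Token 3: '53' -> integer_literal
Token 4: '-' -> operator
Token 5: 'b' -> identifier
Total tokens: 5

5


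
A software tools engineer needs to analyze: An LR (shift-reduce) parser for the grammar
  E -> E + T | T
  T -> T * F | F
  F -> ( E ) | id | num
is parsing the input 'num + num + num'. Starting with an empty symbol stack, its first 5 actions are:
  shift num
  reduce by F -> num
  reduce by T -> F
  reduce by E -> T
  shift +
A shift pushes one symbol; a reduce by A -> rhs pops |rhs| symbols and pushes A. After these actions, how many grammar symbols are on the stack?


Tracking the symbol stack through each action:
  Action 1: shift 'num' : push -> stack = [num] (size 1)
  Action 2: reduce by F -> num : pop 1, push F -> stack = [F] (size 1)
  Action 3: reduce by T -> F : pop 1, push T -> stack = [T] (size 1)
  Action 4: reduce by E -> T : pop 1, push E -> stack = [E] (size 1)
  Action 5: shift '+' : push -> stack = [E, +] (size 2)
Final stack size: 2

2


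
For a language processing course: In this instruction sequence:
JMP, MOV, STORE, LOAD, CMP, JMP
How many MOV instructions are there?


Scanning instruction sequence for MOV:
  Position 1: JMP
  Position 2: MOV <- MATCH
  Position 3: STORE
  Position 4: LOAD
  Position 5: CMP
  Position 6: JMP
Matches at positions: [2]
Total MOV count: 1

1


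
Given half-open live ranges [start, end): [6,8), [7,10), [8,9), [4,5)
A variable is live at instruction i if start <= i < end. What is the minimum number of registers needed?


Live ranges:
  Var0: [6, 8)
  Var1: [7, 10)
  Var2: [8, 9)
  Var3: [4, 5)
Sweep-line events (position, delta, active):
  pos=4 start -> active=1
  pos=5 end -> active=0
  pos=6 start -> active=1
  pos=7 start -> active=2
  pos=8 end -> active=1
  pos=8 start -> active=2
  pos=9 end -> active=1
  pos=10 end -> active=0
Maximum simultaneous active: 2
Minimum registers needed: 2

2


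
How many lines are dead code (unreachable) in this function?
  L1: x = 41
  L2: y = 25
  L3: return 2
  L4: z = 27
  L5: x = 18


Analyzing control flow:
  L1: reachable (before return)
  L2: reachable (before return)
  L3: reachable (return statement)
  L4: DEAD (after return at L3)
  L5: DEAD (after return at L3)
Return at L3, total lines = 5
Dead lines: L4 through L5
Count: 2

2


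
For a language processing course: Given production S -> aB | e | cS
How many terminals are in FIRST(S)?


Production: S -> aB | e | cS
Examining each alternative for leading terminals:
  S -> aB : first terminal = 'a'
  S -> e : first terminal = 'e'
  S -> cS : first terminal = 'c'
FIRST(S) = {a, c, e}
Count: 3

3


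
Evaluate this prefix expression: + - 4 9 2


Parsing prefix expression: + - 4 9 2
Step 1: Innermost operation '- 4 9'
  4 - 9 = -5
Step 2: Outer operation '+ [-5] 2'
  -5 + 2 = -3

-3


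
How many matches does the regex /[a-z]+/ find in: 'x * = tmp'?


Pattern: /[a-z]+/ (identifiers)
Input: 'x * = tmp'
Scanning for matches:
  Match 1: 'x'
  Match 2: 'tmp'
Total matches: 2

2


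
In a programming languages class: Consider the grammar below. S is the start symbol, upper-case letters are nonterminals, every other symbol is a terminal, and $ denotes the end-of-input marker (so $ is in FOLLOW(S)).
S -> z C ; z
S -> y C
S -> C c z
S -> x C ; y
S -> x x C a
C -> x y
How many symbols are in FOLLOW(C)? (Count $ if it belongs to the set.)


S is the start symbol and does not occur in any rule body, so FOLLOW(S) = {$}.
Examining every occurrence of C in a rule body:
  S -> z C ; z : C is followed by terminal ';' -> add ';'
  S -> y C : C is at the right end -> add FOLLOW(S) = {$}
  S -> C c z : C is followed by terminal 'c' -> add 'c'
  S -> x C ; y : C is followed by terminal ';' -> add ';' (already in the set)
  S -> x x C a : C is followed by terminal 'a' -> add 'a'
  C -> x y : C does not occur in the body -> contributes nothing
FOLLOW(C) = {;, a, c, $}
Count: 4

4


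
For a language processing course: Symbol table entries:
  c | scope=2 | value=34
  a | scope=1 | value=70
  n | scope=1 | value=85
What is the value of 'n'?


Searching symbol table for 'n':
  c | scope=2 | value=34
  a | scope=1 | value=70
  n | scope=1 | value=85 <- MATCH
Found 'n' at scope 1 with value 85

85


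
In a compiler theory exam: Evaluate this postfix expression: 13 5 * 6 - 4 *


Processing tokens left to right:
Push 13, Push 5
Pop 13 and 5, compute 13 * 5 = 65, push 65
Push 6
Pop 65 and 6, compute 65 - 6 = 59, push 59
Push 4
Pop 59 and 4, compute 59 * 4 = 236, push 236
Stack result: 236

236


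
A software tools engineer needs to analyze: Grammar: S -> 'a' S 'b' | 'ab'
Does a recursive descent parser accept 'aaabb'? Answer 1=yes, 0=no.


Grammar accepts strings of the form a^n b^n (n >= 1)
Word: 'aaabb'
Counting: 3 a's and 2 b's
Check: 3 == 2? No
Mismatch: a-count != b-count
Rejected

0


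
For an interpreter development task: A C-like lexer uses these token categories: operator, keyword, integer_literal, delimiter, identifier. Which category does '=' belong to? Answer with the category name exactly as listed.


Token: '='
Checking categories:
  identifier: no
  integer_literal: no
  operator: YES
  keyword: no
  delimiter: no
Category: operator

operator


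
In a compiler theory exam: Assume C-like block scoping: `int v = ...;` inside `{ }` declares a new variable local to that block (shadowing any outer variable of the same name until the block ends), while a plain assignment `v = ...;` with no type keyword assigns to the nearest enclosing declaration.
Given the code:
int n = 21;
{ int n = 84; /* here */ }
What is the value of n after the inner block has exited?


Analyzing scoping rules:
Outer scope: declares n = 21
Inner block: 'int n = 84;' declares a NEW n that shadows the outer one
When the block exits the inner n goes out of scope; the outer n was never modified -> 21
Result: 21

21


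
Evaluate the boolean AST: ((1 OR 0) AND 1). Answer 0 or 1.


Step 1: Evaluate inner node
  1 OR 0 = 1
Step 2: Evaluate root node
  1 AND 1 = 1

1


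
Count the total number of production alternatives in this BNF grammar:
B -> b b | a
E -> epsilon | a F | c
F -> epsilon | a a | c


Counting alternatives per rule:
  B: 2 alternative(s)
  E: 3 alternative(s)
  F: 3 alternative(s)
Sum: 2 + 3 + 3 = 8

8


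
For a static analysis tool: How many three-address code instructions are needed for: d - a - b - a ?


Expression: d - a - b - a
Generating three-address code (respecting * over +/- precedence):
  Instruction 1: t1 = d - a
  Instruction 2: t2 = t1 - b
  Instruction 3: t3 = t2 - a
Total instructions: 3

3


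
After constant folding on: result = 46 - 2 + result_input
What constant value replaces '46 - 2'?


Identifying constant sub-expression:
  Original: result = 46 - 2 + result_input
  46 and 2 are both compile-time constants
  Evaluating: 46 - 2 = 44
  After folding: result = 44 + result_input

44


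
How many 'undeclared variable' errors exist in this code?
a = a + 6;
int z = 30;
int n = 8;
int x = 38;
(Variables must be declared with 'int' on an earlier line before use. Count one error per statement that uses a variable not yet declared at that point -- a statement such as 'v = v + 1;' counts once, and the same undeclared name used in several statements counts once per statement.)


Scanning code line by line:
  Line 1: use 'a' -> ERROR (undeclared)
  Line 2: declare 'z' -> declared = ['z']
  Line 3: declare 'n' -> declared = ['n', 'z']
  Line 4: declare 'x' -> declared = ['n', 'x', 'z']
Total undeclared variable errors: 1

1


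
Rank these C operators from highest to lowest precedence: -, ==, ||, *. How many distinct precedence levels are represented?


Looking up precedence for each operator:
  - -> precedence 5
  == -> precedence 3
  || -> precedence 1
  * -> precedence 6
Sorted highest to lowest: *, -, ==, ||
Distinct precedence values: [6, 5, 3, 1]
Number of distinct levels: 4

4


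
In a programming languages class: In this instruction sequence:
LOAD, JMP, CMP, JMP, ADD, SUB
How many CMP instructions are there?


Scanning instruction sequence for CMP:
  Position 1: LOAD
  Position 2: JMP
  Position 3: CMP <- MATCH
  Position 4: JMP
  Position 5: ADD
  Position 6: SUB
Matches at positions: [3]
Total CMP count: 1

1


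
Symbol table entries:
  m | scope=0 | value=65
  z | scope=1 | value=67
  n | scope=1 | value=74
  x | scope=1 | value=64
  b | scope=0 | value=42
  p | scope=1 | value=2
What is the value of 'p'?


Searching symbol table for 'p':
  m | scope=0 | value=65
  z | scope=1 | value=67
  n | scope=1 | value=74
  x | scope=1 | value=64
  b | scope=0 | value=42
  p | scope=1 | value=2 <- MATCH
Found 'p' at scope 1 with value 2

2


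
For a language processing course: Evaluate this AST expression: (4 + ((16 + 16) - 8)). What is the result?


Expression: (4 + ((16 + 16) - 8))
Evaluating step by step:
  16 + 16 = 32
  32 - 8 = 24
  4 + 24 = 28
Result: 28

28


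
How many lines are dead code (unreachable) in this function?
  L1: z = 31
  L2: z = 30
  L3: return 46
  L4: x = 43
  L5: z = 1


Analyzing control flow:
  L1: reachable (before return)
  L2: reachable (before return)
  L3: reachable (return statement)
  L4: DEAD (after return at L3)
  L5: DEAD (after return at L3)
Return at L3, total lines = 5
Dead lines: L4 through L5
Count: 2

2


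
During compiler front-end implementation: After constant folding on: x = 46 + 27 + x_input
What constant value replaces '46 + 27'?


Identifying constant sub-expression:
  Original: x = 46 + 27 + x_input
  46 and 27 are both compile-time constants
  Evaluating: 46 + 27 = 73
  After folding: x = 73 + x_input

73


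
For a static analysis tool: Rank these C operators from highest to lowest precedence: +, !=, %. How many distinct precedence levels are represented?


Looking up precedence for each operator:
  + -> precedence 5
  != -> precedence 3
  % -> precedence 6
Sorted highest to lowest: %, +, !=
Distinct precedence values: [6, 5, 3]
Number of distinct levels: 3

3


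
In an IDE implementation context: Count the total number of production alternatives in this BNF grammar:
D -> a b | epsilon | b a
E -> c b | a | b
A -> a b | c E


Counting alternatives per rule:
  D: 3 alternative(s)
  E: 3 alternative(s)
  A: 2 alternative(s)
Sum: 3 + 3 + 2 = 8

8


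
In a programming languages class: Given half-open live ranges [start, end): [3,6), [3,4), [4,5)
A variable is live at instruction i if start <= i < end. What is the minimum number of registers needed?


Live ranges:
  Var0: [3, 6)
  Var1: [3, 4)
  Var2: [4, 5)
Sweep-line events (position, delta, active):
  pos=3 start -> active=1
  pos=3 start -> active=2
  pos=4 end -> active=1
  pos=4 start -> active=2
  pos=5 end -> active=1
  pos=6 end -> active=0
Maximum simultaneous active: 2
Minimum registers needed: 2

2


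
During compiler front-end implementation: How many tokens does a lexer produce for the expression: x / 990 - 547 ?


Scanning 'x / 990 - 547'
Token 1: 'x' -> identifier
Token 2: '/' -> operator
Token 3: '990' -> integer_literal
Token 4: '-' -> operator
Token 5: '547' -> integer_literal
Total tokens: 5

5


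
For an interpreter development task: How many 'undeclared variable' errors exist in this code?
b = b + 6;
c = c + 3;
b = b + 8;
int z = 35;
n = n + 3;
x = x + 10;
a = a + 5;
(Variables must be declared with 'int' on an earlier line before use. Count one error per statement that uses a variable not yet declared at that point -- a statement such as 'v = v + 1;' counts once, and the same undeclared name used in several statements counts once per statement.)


Scanning code line by line:
  Line 1: use 'b' -> ERROR (undeclared)
  Line 2: use 'c' -> ERROR (undeclared)
  Line 3: use 'b' -> ERROR (undeclared)
  Line 4: declare 'z' -> declared = ['z']
  Line 5: use 'n' -> ERROR (undeclared)
  Line 6: use 'x' -> ERROR (undeclared)
  Line 7: use 'a' -> ERROR (undeclared)
Total undeclared variable errors: 6

6


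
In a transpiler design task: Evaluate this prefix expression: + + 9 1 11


Parsing prefix expression: + + 9 1 11
Step 1: Innermost operation '+ 9 1'
  9 + 1 = 10
Step 2: Outer operation '+ [10] 11'
  10 + 11 = 21

21


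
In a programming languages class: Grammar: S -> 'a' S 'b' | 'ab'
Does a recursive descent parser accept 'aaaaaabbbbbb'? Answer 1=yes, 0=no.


Grammar accepts strings of the form a^n b^n (n >= 1)
Word: 'aaaaaabbbbbb'
Counting: 6 a's and 6 b's
Check: 6 == 6? Yes
Derivation (S -> aSb applied 5 time(s), then S -> ab): S => aSb => aaSbb => aaaSbbb => aaaaSbbbb => aaaaaSbbbbb => aaaaaabbbbbb
Accepted

1


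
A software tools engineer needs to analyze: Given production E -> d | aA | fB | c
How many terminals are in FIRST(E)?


Production: E -> d | aA | fB | c
Examining each alternative for leading terminals:
  E -> d : first terminal = 'd'
  E -> aA : first terminal = 'a'
  E -> fB : first terminal = 'f'
  E -> c : first terminal = 'c'
FIRST(E) = {a, c, d, f}
Count: 4

4


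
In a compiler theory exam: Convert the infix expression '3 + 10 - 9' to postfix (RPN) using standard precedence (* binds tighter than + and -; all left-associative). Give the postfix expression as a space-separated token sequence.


Applying the shunting-yard algorithm:
  Operand 3 -> output
  Push '+' onto operator stack -> op-stack: [+]
  Operand 10 -> output
  See '-' (prec 1); top '+' (prec 1) >= it -> pop '+' to output
  Push '-' onto operator stack -> op-stack: [-]
  Operand 9 -> output
  End of input: pop '-' to output
Postfix result: 3 10 + 9 -

3 10 + 9 -


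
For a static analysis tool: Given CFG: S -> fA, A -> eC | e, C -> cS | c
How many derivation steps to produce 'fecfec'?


Grammar: S -> fA, A -> eC | e, C -> cS | c
Deriving 'fecfec':
Step 1: S -> fA => fA
Step 2: A -> eC => feC
Step 3: C -> cS => fecS
Step 4: S -> fA => fecfA
Step 5: A -> eC => fecfeC
Step 6: C -> c => fecfec
Total derivation steps: 6

6


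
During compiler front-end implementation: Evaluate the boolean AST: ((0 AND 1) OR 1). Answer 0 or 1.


Step 1: Evaluate inner node
  0 AND 1 = 0
Step 2: Evaluate root node
  0 OR 1 = 1

1


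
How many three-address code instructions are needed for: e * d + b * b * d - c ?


Expression: e * d + b * b * d - c
Generating three-address code (respecting * over +/- precedence):
  Instruction 1: t1 = e * d
  Instruction 2: t2 = b * b
  Instruction 3: t3 = t2 * d
  Instruction 4: t4 = t1 + t3
  Instruction 5: t5 = t4 - c
Total instructions: 5

5


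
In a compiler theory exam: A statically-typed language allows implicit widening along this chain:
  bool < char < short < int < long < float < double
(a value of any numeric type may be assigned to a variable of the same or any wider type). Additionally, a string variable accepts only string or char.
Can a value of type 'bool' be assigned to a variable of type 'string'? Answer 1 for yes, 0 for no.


Target variable type: string
Source value type: bool
Rule: string accepts only {string, char}
  source 'bool' in {string, char}? No
Result: 0

0


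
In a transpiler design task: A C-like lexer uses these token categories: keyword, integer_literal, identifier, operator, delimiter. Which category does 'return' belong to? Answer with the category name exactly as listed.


Token: 'return'
Checking categories:
  identifier: no
  integer_literal: no
  operator: no
  keyword: YES
  delimiter: no
Category: keyword

keyword


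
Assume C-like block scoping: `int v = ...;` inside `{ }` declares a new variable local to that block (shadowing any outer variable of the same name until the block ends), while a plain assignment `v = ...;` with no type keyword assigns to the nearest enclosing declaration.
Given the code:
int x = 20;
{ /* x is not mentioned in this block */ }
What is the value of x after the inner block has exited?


Analyzing scoping rules:
Outer scope: declares x = 20
Inner block: x is neither redeclared nor assigned -> unchanged
After the block -> 20
Result: 20

20


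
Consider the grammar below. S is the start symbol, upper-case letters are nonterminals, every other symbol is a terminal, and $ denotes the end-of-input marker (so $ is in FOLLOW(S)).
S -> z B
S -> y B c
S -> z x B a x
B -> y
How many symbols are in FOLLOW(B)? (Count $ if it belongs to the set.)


S is the start symbol and does not occur in any rule body, so FOLLOW(S) = {$}.
Examining every occurrence of B in a rule body:
  S -> z B : B is at the right end -> add FOLLOW(S) = {$}
  S -> y B c : B is followed by terminal 'c' -> add 'c'
  S -> z x B a x : B is followed by terminal 'a' -> add 'a'
  B -> y : B does not occur in the body -> contributes nothing
FOLLOW(B) = {a, c, $}
Count: 3

3


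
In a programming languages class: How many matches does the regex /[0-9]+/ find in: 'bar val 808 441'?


Pattern: /[0-9]+/ (int literals)
Input: 'bar val 808 441'
Scanning for matches:
  Match 1: '808'
  Match 2: '441'
Total matches: 2

2


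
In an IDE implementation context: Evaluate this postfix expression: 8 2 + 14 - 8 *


Processing tokens left to right:
Push 8, Push 2
Pop 8 and 2, compute 8 + 2 = 10, push 10
Push 14
Pop 10 and 14, compute 10 - 14 = -4, push -4
Push 8
Pop -4 and 8, compute -4 * 8 = -32, push -32
Stack result: -32

-32


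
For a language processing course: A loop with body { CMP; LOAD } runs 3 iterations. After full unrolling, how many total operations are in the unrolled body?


Loop body operations: CMP, LOAD (2 ops per iteration)
Unrolling 3 iterations:
  Iteration 1: CMP, LOAD (2 ops)
  Iteration 2: CMP, LOAD (2 ops)
  Iteration 3: CMP, LOAD (2 ops)
Total: 3 iterations * 2 ops/iter = 6 operations

6


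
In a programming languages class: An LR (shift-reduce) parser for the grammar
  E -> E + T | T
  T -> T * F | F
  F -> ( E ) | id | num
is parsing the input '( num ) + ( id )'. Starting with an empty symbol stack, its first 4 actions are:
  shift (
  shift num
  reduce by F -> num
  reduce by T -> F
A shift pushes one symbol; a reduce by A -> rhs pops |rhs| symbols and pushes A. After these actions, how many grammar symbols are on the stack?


Tracking the symbol stack through each action:
  Action 1: shift '(' : push -> stack = [(] (size 1)
  Action 2: shift 'num' : push -> stack = [(, num] (size 2)
  Action 3: reduce by F -> num : pop 1, push F -> stack = [(, F] (size 2)
  Action 4: reduce by T -> F : pop 1, push T -> stack = [(, T] (size 2)
Final stack size: 2

2


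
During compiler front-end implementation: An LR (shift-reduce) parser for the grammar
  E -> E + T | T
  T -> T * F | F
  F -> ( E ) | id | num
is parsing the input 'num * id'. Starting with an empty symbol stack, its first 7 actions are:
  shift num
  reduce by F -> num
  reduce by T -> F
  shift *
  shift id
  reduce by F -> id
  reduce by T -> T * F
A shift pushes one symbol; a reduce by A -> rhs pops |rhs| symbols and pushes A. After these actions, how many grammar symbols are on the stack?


Tracking the symbol stack through each action:
  Action 1: shift 'num' : push -> stack = [num] (size 1)
  Action 2: reduce by F -> num : pop 1, push F -> stack = [F] (size 1)
  Action 3: reduce by T -> F : pop 1, push T -> stack = [T] (size 1)
  Action 4: shift '*' : push -> stack = [T, *] (size 2)
  Action 5: shift 'id' : push -> stack = [T, *, id] (size 3)
  Action 6: reduce by F -> id : pop 1, push F -> stack = [T, *, F] (size 3)
  Action 7: reduce by T -> T * F : pop 3, push T -> stack = [T] (size 1)
Final stack size: 1

1


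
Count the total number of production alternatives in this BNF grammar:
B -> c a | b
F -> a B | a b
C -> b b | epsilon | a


Counting alternatives per rule:
  B: 2 alternative(s)
  F: 2 alternative(s)
  C: 3 alternative(s)
Sum: 2 + 2 + 3 = 7

7


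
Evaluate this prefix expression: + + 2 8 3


Parsing prefix expression: + + 2 8 3
Step 1: Innermost operation '+ 2 8'
  2 + 8 = 10
Step 2: Outer operation '+ [10] 3'
  10 + 3 = 13

13


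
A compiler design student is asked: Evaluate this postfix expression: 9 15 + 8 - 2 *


Processing tokens left to right:
Push 9, Push 15
Pop 9 and 15, compute 9 + 15 = 24, push 24
Push 8
Pop 24 and 8, compute 24 - 8 = 16, push 16
Push 2
Pop 16 and 2, compute 16 * 2 = 32, push 32
Stack result: 32

32


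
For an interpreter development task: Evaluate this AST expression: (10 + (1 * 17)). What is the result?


Expression: (10 + (1 * 17))
Evaluating step by step:
  1 * 17 = 17
  10 + 17 = 27
Result: 27

27


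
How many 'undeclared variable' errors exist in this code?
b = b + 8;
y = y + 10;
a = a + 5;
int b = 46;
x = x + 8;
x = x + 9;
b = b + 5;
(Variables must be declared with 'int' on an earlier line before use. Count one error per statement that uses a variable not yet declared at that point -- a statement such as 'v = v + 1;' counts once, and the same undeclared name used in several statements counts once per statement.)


Scanning code line by line:
  Line 1: use 'b' -> ERROR (undeclared)
  Line 2: use 'y' -> ERROR (undeclared)
  Line 3: use 'a' -> ERROR (undeclared)
  Line 4: declare 'b' -> declared = ['b']
  Line 5: use 'x' -> ERROR (undeclared)
  Line 6: use 'x' -> ERROR (undeclared)
  Line 7: use 'b' -> OK (declared)
Total undeclared variable errors: 5

5


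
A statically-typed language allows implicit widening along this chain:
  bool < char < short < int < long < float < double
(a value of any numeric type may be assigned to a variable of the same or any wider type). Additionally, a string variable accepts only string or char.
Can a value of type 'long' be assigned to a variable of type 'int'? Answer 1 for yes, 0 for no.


Target variable type: int
Source value type: long
Numeric ranks: long=4, int=3
Widening allowed iff rank(source) <= rank(target): 4 <= 3? No
Result: 0

0


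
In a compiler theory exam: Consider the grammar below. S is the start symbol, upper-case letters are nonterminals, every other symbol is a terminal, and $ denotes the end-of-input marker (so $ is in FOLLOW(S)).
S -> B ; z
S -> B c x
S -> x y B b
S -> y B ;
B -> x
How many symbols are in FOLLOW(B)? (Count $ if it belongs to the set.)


S is the start symbol and does not occur in any rule body, so FOLLOW(S) = {$}.
Examining every occurrence of B in a rule body:
  S -> B ; z : B is followed by terminal ';' -> add ';'
  S -> B c x : B is followed by terminal 'c' -> add 'c'
  S -> x y B b : B is followed by terminal 'b' -> add 'b'
  S -> y B ; : B is followed by terminal ';' -> add ';' (already in the set)
  B -> x : B does not occur in the body -> contributes nothing
FOLLOW(B) = {;, b, c}
Count: 3

3


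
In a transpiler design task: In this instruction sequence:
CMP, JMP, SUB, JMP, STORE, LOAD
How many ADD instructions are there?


Scanning instruction sequence for ADD:
  Position 1: CMP
  Position 2: JMP
  Position 3: SUB
  Position 4: JMP
  Position 5: STORE
  Position 6: LOAD
Matches at positions: []
Total ADD count: 0

0


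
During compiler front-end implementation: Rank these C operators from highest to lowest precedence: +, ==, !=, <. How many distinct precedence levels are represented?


Looking up precedence for each operator:
  + -> precedence 5
  == -> precedence 3
  != -> precedence 3
  < -> precedence 4
Sorted highest to lowest: +, <, ==, !=
Distinct precedence values: [5, 4, 3]
Number of distinct levels: 3

3
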